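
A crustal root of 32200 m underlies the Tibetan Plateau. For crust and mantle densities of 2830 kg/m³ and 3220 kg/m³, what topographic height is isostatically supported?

By Archimedes' principle applied to the lithosphere: ρ_c h = (ρ_m − ρ_c) r.
h = r (ρ_m − ρ_c) / ρ_c = 32200 m × (3220 − 2830) / 2830 = 4440 m.

4440 m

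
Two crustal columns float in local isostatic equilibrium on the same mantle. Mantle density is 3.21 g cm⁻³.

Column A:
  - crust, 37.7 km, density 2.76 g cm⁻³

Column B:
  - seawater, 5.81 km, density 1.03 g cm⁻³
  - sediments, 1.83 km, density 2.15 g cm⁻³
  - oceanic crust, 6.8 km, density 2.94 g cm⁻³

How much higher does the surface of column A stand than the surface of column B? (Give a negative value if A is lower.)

0.163 km

For any compensation level in the mantle, the mantle terms cancel and isostasy reduces to e = (Σt_A − Σt_B) − (Σ(ρt)_A − Σ(ρt)_B) / ρ_m.
Σt_A = 37.7 km; Σt_B = 14.44 km; Σ(ρt)_A = 104.052; Σ(ρt)_B = 29.9108 (in km·g cm⁻³).
e = (37.7 − 14.44) − (104.052 − 29.9108) / 3.21 = 0.163 km.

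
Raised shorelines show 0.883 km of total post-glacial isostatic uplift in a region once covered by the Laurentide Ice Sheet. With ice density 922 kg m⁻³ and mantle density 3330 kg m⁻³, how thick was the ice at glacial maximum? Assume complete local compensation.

3.19 km

u = t ρ_ice/ρ_m → t = u ρ_m/ρ_ice = 0.883 km × 3330/922 = 3.19 km.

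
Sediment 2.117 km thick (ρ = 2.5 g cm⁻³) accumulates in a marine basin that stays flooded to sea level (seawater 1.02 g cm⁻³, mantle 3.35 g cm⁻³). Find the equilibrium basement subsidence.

1.34 km

Submarine loading: the sediment displaces seawater, and the subsidence is in turn flooded, so s (ρ_m − ρ_w) = t (ρ_sed − ρ_w).
s = 2.117 km × (2.5 − 1.02) / (3.35 − 1.02) = 1.34 km.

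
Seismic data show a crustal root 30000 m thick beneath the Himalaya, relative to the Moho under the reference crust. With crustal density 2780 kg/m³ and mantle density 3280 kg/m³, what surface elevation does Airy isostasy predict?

5400 m

Equating mass per unit area of the two columns: ρ_c h = (ρ_m − ρ_c) r.
h = r (ρ_m − ρ_c) / ρ_c = 30000 m × (3280 − 2780) / 2780 = 5400 m.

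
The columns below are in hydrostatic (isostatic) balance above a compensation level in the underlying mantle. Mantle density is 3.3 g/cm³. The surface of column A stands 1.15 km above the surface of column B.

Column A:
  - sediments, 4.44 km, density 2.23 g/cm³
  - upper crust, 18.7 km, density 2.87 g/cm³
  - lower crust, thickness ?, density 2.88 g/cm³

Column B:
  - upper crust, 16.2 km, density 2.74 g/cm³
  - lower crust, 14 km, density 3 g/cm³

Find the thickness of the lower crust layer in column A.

10.2 km

Take the compensation level at the base of the deeper column (depth z_c below the surface of column A) and equate Σ ρ_i t_i down to z_c; mantle fills any gap and the z_c terms cancel.
Column A: 4.44×2.23 + 18.7×2.87 + x×2.88 + (z_c − 23.14 − x)×3.3
Column B: 1.15×0 + 16.2×2.74 + 14×3 + (z_c − 1.15 − 30.2)×3.3
The z_c×3.3 term appears on both sides and cancels. Collect the known terms of each column as K = Σ(ρt)_known − 3.3 × (depth of known layers): K_A = 63.5702 − 3.3×23.14 = −12.7918; K_B = 86.388 − 3.3×(1.15 + 30.2) = −17.067.
Balance: K_A − x×(3.3 − 2.88) = K_B, so x = (K_A − K_B)/(3.3 − 2.88) = 4.2752/0.42 = 10.2 km.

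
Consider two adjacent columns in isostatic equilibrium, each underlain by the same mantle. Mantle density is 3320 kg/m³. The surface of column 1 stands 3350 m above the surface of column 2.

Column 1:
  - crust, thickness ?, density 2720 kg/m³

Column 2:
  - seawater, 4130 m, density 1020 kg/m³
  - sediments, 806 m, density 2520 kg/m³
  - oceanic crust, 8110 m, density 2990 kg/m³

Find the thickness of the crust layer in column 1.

Take the compensation level at the base of the deeper column (depth z_c below the surface of column 1) and equate Σ ρ_i t_i down to z_c; mantle fills any gap and the z_c terms cancel.
Column 1: x×2720 + (z_c − 0 − x)×3320
Column 2: 3350×0 + 4130×1020 + 806×2520 + 8110×2990 + (z_c − 3350 − 13046)×3320
The z_c×3320 term appears on both sides and cancels. Collect the known terms of each column as K = Σ(ρt)_known − 3320 × (depth of known layers): K_1 = 0 − 3320×0 = 0; K_2 = 30492620 − 3320×(3350 + 13046) = −23942100.
Balance: K_1 − x×(3320 − 2720) = K_2, so x = (K_1 − K_2)/(3320 − 2720) = 23942100/600 = 39900 m.

39900 m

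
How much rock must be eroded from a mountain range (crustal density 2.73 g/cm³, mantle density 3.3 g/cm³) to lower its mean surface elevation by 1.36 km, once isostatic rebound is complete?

Net drop Δ = e − u = e − e ρ_c/ρ_m = e (ρ_m − ρ_c)/ρ_m.
e = Δ ρ_m/(ρ_m − ρ_c) = 1.36 km × 3.3/0.57 = 7.87 km.

7.87 km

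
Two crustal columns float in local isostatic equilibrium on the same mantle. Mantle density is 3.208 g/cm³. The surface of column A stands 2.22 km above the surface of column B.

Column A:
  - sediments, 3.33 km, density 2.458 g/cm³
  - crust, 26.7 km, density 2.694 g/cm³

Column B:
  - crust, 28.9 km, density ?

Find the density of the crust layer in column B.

Take the compensation level at the base of the deeper column (depth z_c below the surface of column A) and equate Σ ρ_i t_i down to z_c; mantle fills any gap and the z_c terms cancel.
Column A: 3.33×2.458 + 26.7×2.694 + (z_c − 30.03)×3.208
Column B: 2.22×0 + 28.9×ρ + (z_c − 2.22 − 28.9)×3.208
The z_c×3.208 term appears on both sides and cancels. Collect the known terms of each column as K = Σ(ρt)_known − 3.208 × (depth of known layers): K_A = 80.11494 − 3.208×30.03 = −16.2213; K_B = 0 − 3.208×(2.22 + 28.9) = −99.83296.
Balance: K_A = K_B + 28.9×ρ, so ρ = (K_A − K_B)/28.9 = 83.6117/28.9 = 2.89 g/cm³.

2.89 g/cm³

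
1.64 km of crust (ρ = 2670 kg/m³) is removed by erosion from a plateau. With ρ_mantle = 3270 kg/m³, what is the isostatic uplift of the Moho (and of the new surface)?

Unloading: uplift u = e ρ_c/ρ_m = 1.64 km × 2670/3270 = 1.34 km.

1.34 km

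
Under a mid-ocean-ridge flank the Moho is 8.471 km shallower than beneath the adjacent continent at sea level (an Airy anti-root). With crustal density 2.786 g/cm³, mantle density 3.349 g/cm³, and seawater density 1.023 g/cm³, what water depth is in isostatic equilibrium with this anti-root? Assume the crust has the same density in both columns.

2.71 km

Replacing a thickness d of crust by seawater at the top must be balanced by replacing crust with mantle at the base: d (ρ_c − ρ_w) = a (ρ_m − ρ_c).
d = a (ρ_m − ρ_c)/(ρ_c − ρ_w) = 8.471 km × 0.563/1.763 = 2.71 km.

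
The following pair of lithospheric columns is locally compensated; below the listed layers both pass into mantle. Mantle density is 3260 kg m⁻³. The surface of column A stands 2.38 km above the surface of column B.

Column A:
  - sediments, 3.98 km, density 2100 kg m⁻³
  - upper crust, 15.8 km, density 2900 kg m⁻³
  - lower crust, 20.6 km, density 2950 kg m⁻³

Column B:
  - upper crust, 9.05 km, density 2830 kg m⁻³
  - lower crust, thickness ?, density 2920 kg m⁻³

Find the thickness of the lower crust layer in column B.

Take the compensation level at the base of the deeper column (depth z_c below the surface of column A) and equate Σ ρ_i t_i down to z_c; mantle fills any gap and the z_c terms cancel.
Column A: 3.98×2100 + 15.8×2900 + 20.6×2950 + (z_c − 40.38)×3260
Column B: 2.38×0 + 9.05×2830 + x×2920 + (z_c − 2.38 − 9.05 − x)×3260
The z_c×3260 term appears on both sides and cancels. Collect the known terms of each column as K = Σ(ρt)_known − 3260 × (depth of known layers): K_A = 114948 − 3260×40.38 = −16690.8; K_B = 25611.5 − 3260×(2.38 + 9.05) = −11650.3.
Balance: K_A = K_B − x×(3260 − 2920), so x = (K_B − K_A)/(3260 − 2920) = 5040.5/340 = 14.8 km.

14.8 km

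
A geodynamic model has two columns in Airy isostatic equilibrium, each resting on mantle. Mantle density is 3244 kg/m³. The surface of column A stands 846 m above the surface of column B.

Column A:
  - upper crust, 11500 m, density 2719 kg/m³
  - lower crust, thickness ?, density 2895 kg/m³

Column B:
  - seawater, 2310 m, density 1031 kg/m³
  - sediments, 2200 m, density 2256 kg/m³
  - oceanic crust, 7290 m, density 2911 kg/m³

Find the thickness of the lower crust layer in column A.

Take the compensation level at the base of the deeper column (depth z_c below the surface of column A) and equate Σ ρ_i t_i down to z_c; mantle fills any gap and the z_c terms cancel.
Column A: 11500×2719 + x×2895 + (z_c − 11500 − x)×3244
Column B: 846×0 + 2310×1031 + 2200×2256 + 7290×2911 + (z_c − 846 − 11800)×3244
The z_c×3244 term appears on both sides and cancels. Collect the known terms of each column as K = Σ(ρt)_known − 3244 × (depth of known layers): K_A = 31268500 − 3244×11500 = −6037500; K_B = 28566000 − 3244×(846 + 11800) = −12457624.
Balance: K_A − x×(3244 − 2895) = K_B, so x = (K_A − K_B)/(3244 − 2895) = 6420120/349 = 18400 m.

18400 m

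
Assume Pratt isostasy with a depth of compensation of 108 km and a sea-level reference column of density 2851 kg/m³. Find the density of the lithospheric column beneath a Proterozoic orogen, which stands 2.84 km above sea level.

2780 kg/m³

Pratt balance: ρ_ref D = ρ (D + h).
ρ = ρ_ref D/(D + h) = 2851 × 108 km/(108 km + 2.84 km) = 2780 kg/m³.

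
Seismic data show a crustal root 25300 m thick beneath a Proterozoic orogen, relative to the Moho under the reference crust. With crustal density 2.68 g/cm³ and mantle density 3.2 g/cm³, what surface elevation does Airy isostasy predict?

4910 m

By Archimedes' principle applied to the lithosphere: ρ_c h = (ρ_m − ρ_c) r.
h = r (ρ_m − ρ_c) / ρ_c = 25300 m × (3.2 − 2.68) / 2.68 = 4910 m.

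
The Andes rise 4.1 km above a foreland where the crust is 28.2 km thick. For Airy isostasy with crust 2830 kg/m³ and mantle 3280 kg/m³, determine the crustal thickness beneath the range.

58.1 km

Root depth r = h ρ_c / (ρ_m − ρ_c) = 4.1 km × 2830 / 450 = 25.78 km.
Total thickness = T + h + r = 28.2 km + 4.1 km + 25.78 km = 58.1 km.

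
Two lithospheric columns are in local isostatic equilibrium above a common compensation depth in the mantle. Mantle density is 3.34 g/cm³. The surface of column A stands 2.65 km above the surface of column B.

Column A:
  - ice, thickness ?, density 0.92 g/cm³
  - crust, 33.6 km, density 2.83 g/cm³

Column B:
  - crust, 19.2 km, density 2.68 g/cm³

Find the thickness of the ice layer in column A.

1.81 km

Take the compensation level at the base of the deeper column (depth z_c below the surface of column A) and equate Σ ρ_i t_i down to z_c; mantle fills any gap and the z_c terms cancel.
Column A: x×0.92 + 33.6×2.83 + (z_c − 33.6 − x)×3.34
Column B: 2.65×0 + 19.2×2.68 + (z_c − 2.65 − 19.2)×3.34
The z_c×3.34 term appears on both sides and cancels. Collect the known terms of each column as K = Σ(ρt)_known − 3.34 × (depth of known layers): K_A = 95.088 − 3.34×33.6 = −17.136; K_B = 51.456 − 3.34×(2.65 + 19.2) = −21.523.
Balance: K_A − x×(3.34 − 0.92) = K_B, so x = (K_A − K_B)/(3.34 − 0.92) = 4.387/2.42 = 1.81 km.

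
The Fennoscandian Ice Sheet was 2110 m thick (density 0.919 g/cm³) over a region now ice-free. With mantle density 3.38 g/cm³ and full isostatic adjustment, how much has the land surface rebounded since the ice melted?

574 m

Removing the load lets mantle flow back in; uplift u satisfies ρ_ice t = ρ_m u.
u = t ρ_ice/ρ_m = 2110 m × 0.919/3.38 = 574 m.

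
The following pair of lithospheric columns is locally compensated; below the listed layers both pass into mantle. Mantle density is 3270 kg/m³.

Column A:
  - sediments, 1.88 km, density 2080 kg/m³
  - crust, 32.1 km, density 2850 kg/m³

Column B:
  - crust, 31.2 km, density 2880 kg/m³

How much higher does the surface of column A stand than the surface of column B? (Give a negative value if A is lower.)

1.09 km

For any compensation level in the mantle, the mantle terms cancel and isostasy reduces to e = (Σt_A − Σt_B) − (Σ(ρt)_A − Σ(ρt)_B) / ρ_m.
Σt_A = 33.98 km; Σt_B = 31.2 km; Σ(ρt)_A = 95395.4; Σ(ρt)_B = 89856 (in km·kg/m³).
e = (33.98 − 31.2) − (95395.4 − 89856) / 3270 = 1.09 km.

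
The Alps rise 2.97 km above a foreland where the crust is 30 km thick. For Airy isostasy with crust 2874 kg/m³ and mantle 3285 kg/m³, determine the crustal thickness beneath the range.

Root depth r = h ρ_c / (ρ_m − ρ_c) = 2.97 km × 2874 / 411 = 20.77 km.
Total thickness = T + h + r = 30 km + 2.97 km + 20.77 km = 53.7 km.

53.7 km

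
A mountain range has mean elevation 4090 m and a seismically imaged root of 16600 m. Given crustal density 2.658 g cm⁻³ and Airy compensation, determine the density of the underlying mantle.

3.31 g cm⁻³

Airy balance: ρ_c h = (ρ_m − ρ_c) r → ρ_m = ρ_c (1 + h/r).
ρ_m = 2.658 × (1 + 4090 m/16600 m) = 3.31 g cm⁻³.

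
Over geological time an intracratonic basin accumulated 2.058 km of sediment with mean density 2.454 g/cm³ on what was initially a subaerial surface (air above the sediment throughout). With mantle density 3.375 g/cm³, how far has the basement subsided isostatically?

1.5 km

Subaerial load: s = t ρ_sed / ρ_m = 2.058 km × 2.454/3.375 = 1.5 km.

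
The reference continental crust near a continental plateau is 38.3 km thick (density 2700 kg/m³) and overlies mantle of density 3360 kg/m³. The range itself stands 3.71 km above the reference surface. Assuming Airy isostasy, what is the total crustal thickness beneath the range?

Root depth r = h ρ_c / (ρ_m − ρ_c) = 3.71 km × 2700 / 660 = 15.18 km.
Total thickness = T + h + r = 38.3 km + 3.71 km + 15.18 km = 57.2 km.

57.2 km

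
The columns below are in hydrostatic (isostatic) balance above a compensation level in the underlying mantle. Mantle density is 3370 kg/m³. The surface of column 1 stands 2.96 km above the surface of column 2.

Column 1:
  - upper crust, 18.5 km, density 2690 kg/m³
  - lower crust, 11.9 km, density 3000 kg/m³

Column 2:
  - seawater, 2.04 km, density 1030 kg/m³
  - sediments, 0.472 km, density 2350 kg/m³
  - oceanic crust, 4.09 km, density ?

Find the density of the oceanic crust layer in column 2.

2940 kg/m³

Take the compensation level at the base of the deeper column (depth z_c below the surface of column 1) and equate Σ ρ_i t_i down to z_c; mantle fills any gap and the z_c terms cancel.
Column 1: 18.5×2690 + 11.9×3000 + (z_c − 30.4)×3370
Column 2: 2.96×0 + 2.04×1030 + 0.472×2350 + 4.09×ρ + (z_c − 2.96 − 6.602)×3370
The z_c×3370 term appears on both sides and cancels. Collect the known terms of each column as K = Σ(ρt)_known − 3370 × (depth of known layers): K_1 = 85465 − 3370×30.4 = −16983; K_2 = 3210.4 − 3370×(2.96 + 6.602) = −29013.54.
Balance: K_1 = K_2 + 4.09×ρ, so ρ = (K_1 − K_2)/4.09 = 12030.5/4.09 = 2940 kg/m³.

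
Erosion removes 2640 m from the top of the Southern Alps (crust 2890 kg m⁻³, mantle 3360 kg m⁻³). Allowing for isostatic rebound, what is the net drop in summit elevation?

Rebound u = e ρ_c/ρ_m = 2640 m × 2890/3360 = 2271 m.
Net surface drop = e − u = 2640 m − 2271 m = e (ρ_m − ρ_c)/ρ_m = 369 m.

369 m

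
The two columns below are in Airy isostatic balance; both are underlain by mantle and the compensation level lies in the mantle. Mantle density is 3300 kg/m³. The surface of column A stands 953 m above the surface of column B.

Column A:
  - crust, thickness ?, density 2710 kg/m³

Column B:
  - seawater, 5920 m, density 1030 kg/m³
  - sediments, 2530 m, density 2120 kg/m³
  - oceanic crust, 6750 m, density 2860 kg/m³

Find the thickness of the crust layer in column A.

Take the compensation level at the base of the deeper column (depth z_c below the surface of column A) and equate Σ ρ_i t_i down to z_c; mantle fills any gap and the z_c terms cancel.
Column A: x×2710 + (z_c − 0 − x)×3300
Column B: 953×0 + 5920×1030 + 2530×2120 + 6750×2860 + (z_c − 953 − 15200)×3300
The z_c×3300 term appears on both sides and cancels. Collect the known terms of each column as K = Σ(ρt)_known − 3300 × (depth of known layers): K_A = 0 − 3300×0 = 0; K_B = 30766200 − 3300×(953 + 15200) = −22538700.
Balance: K_A − x×(3300 − 2710) = K_B, so x = (K_A − K_B)/(3300 − 2710) = 22538700/590 = 38200 m.

38200 m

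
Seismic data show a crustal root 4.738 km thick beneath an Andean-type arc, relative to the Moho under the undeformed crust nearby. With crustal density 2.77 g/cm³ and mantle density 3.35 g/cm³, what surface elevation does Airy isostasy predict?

0.992 km

In Airy isostatic equilibrium: ρ_c h = (ρ_m − ρ_c) r.
h = r (ρ_m − ρ_c) / ρ_c = 4.738 km × (3.35 − 2.77) / 2.77 = 0.992 km.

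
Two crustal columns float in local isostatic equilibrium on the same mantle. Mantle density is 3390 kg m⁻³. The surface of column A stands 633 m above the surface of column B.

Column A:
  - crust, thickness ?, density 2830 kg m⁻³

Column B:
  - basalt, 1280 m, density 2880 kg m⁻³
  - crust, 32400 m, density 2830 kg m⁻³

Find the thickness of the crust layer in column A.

37400 m

Take the compensation level at the base of the deeper column (depth z_c below the surface of column A) and equate Σ ρ_i t_i down to z_c; mantle fills any gap and the z_c terms cancel.
Column A: x×2830 + (z_c − 0 − x)×3390
Column B: 633×0 + 1280×2880 + 32400×2830 + (z_c − 633 − 33680)×3390
The z_c×3390 term appears on both sides and cancels. Collect the known terms of each column as K = Σ(ρt)_known − 3390 × (depth of known layers): K_A = 0 − 3390×0 = 0; K_B = 95378400 − 3390×(633 + 33680) = −20942670.
Balance: K_A − x×(3390 − 2830) = K_B, so x = (K_A − K_B)/(3390 − 2830) = 20942700/560 = 37400 m.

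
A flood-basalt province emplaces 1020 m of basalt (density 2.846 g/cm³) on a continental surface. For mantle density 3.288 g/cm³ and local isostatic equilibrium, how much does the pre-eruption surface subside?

Subaerial loading: s = t ρ_load / ρ_m.
s = 1020 m × 2.846/3.288 = 883 m.

883 m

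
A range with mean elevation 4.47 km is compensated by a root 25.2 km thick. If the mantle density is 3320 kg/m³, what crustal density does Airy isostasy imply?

ρ_c h = (ρ_m − ρ_c) r → ρ_c (h + r) = ρ_m r → ρ_c = ρ_m r / (h + r).
ρ_c = 3320 × 25.2 km / (4.47 km + 25.2 km) = 2820 kg/m³.

2820 kg/m³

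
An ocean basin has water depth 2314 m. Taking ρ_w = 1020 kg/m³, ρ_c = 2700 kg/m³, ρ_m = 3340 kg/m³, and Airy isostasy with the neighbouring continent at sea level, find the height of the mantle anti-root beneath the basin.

For local isostatic compensation: replacing crust with seawater at the top is compensated by replacing crust with mantle at the base: d (ρ_c − ρ_w) = a (ρ_m − ρ_c).
a = d (ρ_c − ρ_w)/(ρ_m − ρ_c) = 2314 m × 1680/640 = 6070 m.

6070 m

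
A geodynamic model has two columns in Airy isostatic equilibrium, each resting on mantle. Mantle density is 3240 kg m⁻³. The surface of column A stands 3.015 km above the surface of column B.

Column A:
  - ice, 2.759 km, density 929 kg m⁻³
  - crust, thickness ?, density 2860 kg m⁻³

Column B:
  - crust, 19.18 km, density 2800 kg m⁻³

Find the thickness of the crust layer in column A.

31.1 km

Take the compensation level at the base of the deeper column (depth z_c below the surface of column A) and equate Σ ρ_i t_i down to z_c; mantle fills any gap and the z_c terms cancel.
Column A: 2.759×929 + x×2860 + (z_c − 2.759 − x)×3240
Column B: 3.015×0 + 19.18×2800 + (z_c − 3.015 − 19.18)×3240
The z_c×3240 term appears on both sides and cancels. Collect the known terms of each column as K = Σ(ρt)_known − 3240 × (depth of known layers): K_A = 2563.111 − 3240×2.759 = −6376.049; K_B = 53704 − 3240×(3.015 + 19.18) = −18207.8.
Balance: K_A − x×(3240 − 2860) = K_B, so x = (K_A − K_B)/(3240 − 2860) = 11831.8/380 = 31.1 km.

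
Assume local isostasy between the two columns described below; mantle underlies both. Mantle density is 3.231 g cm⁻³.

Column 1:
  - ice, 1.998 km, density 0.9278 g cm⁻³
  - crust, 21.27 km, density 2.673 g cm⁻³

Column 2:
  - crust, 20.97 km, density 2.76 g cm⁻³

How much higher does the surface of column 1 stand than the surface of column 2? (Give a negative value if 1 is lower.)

For any compensation level in the mantle, the mantle terms cancel and isostasy reduces to e = (Σt_1 − Σt_2) − (Σ(ρt)_1 − Σ(ρt)_2) / ρ_m.
Σt_1 = 23.268 km; Σt_2 = 20.97 km; Σ(ρt)_1 = 58.7084544; Σ(ρt)_2 = 57.8772 (in km·g cm⁻³).
e = (23.268 − 20.97) − (58.7084544 − 57.8772) / 3.231 = 2.04 km.

2.04 km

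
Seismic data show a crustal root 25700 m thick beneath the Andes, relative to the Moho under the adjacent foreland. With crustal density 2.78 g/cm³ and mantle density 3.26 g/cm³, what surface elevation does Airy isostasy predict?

4440 m

For local isostatic compensation: ρ_c h = (ρ_m − ρ_c) r.
h = r (ρ_m − ρ_c) / ρ_c = 25700 m × (3.26 − 2.78) / 2.78 = 4440 m.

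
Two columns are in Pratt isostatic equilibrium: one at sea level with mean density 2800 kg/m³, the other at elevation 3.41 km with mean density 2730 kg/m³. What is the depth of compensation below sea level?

ρ_ref D = ρ (D + h) → D (ρ_ref − ρ) = ρ h.
D = ρ h/(ρ_ref − ρ) = 2730 × 3.41 km/(2800 − 2730) = 133 km.

133 km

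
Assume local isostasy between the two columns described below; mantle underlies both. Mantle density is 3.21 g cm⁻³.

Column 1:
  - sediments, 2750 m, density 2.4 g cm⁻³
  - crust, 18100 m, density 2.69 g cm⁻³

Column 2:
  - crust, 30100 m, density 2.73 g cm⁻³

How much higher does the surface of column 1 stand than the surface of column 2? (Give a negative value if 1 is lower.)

For any compensation level in the mantle, the mantle terms cancel and isostasy reduces to e = (Σt_1 − Σt_2) − (Σ(ρt)_1 − Σ(ρt)_2) / ρ_m.
Σt_1 = 20850 m; Σt_2 = 30100 m; Σ(ρt)_1 = 55289; Σ(ρt)_2 = 82173 (in m·g cm⁻³).
e = (20850 − 30100) − (55289 − 82173) / 3.21 = −875 m.

−875 m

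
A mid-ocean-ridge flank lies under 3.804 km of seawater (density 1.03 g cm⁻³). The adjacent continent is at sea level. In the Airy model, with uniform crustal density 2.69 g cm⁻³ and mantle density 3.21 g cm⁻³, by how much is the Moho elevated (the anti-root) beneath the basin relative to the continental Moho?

12.1 km

Equating mass per unit area of the two columns: replacing crust with seawater at the top is compensated by replacing crust with mantle at the base: d (ρ_c − ρ_w) = a (ρ_m − ρ_c).
a = d (ρ_c − ρ_w)/(ρ_m − ρ_c) = 3.804 km × 1.66/0.52 = 12.1 km.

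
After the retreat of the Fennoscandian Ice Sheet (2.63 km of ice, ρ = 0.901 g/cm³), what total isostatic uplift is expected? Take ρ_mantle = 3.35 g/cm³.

Removing the load lets mantle flow back in; uplift u satisfies ρ_ice t = ρ_m u.
u = t ρ_ice/ρ_m = 2.63 km × 0.901/3.35 = 0.707 km.

0.707 km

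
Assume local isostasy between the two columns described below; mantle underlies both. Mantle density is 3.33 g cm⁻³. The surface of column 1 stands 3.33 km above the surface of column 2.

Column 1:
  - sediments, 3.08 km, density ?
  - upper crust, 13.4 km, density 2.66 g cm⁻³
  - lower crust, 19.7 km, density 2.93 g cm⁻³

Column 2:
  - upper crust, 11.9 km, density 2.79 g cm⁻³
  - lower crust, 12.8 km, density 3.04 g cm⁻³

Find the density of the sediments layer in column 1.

1.91 g cm⁻³

Take the compensation level at the base of the deeper column (depth z_c below the surface of column 1) and equate Σ ρ_i t_i down to z_c; mantle fills any gap and the z_c terms cancel.
Column 1: 3.08×ρ + 13.4×2.66 + 19.7×2.93 + (z_c − 36.18)×3.33
Column 2: 3.33×0 + 11.9×2.79 + 12.8×3.04 + (z_c − 3.33 − 24.7)×3.33
The z_c×3.33 term appears on both sides and cancels. Collect the known terms of each column as K = Σ(ρt)_known − 3.33 × (depth of known layers): K_1 = 93.365 − 3.33×36.18 = −27.1144; K_2 = 72.113 − 3.33×(3.33 + 24.7) = −21.2269.
Balance: K_1 + 3.08×ρ = K_2, so ρ = (K_2 − K_1)/3.08 = 5.8875/3.08 = 1.91 g cm⁻³.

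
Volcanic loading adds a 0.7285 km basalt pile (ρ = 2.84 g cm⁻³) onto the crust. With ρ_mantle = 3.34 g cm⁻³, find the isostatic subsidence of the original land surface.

0.619 km

Subaerial loading: s = t ρ_load / ρ_m.
s = 0.7285 km × 2.84/3.34 = 0.619 km.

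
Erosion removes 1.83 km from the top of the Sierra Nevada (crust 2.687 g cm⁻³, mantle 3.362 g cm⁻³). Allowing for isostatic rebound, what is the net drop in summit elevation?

0.367 km

Rebound u = e ρ_c/ρ_m = 1.83 km × 2.687/3.362 = 1.463 km.
Net surface drop = e − u = 1.83 km − 1.463 km = e (ρ_m − ρ_c)/ρ_m = 0.367 km.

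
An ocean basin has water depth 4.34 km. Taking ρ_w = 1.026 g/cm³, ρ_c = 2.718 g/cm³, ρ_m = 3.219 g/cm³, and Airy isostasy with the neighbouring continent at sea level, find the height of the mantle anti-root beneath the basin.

For local isostatic compensation: replacing crust with seawater at the top is compensated by replacing crust with mantle at the base: d (ρ_c − ρ_w) = a (ρ_m − ρ_c).
a = d (ρ_c − ρ_w)/(ρ_m − ρ_c) = 4.34 km × 1.692/0.501 = 14.7 km.

14.7 km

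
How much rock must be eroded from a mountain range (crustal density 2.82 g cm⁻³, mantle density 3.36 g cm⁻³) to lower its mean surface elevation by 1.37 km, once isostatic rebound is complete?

8.52 km

Net drop Δ = e − u = e − e ρ_c/ρ_m = e (ρ_m − ρ_c)/ρ_m.
e = Δ ρ_m/(ρ_m − ρ_c) = 1.37 km × 3.36/0.54 = 8.52 km.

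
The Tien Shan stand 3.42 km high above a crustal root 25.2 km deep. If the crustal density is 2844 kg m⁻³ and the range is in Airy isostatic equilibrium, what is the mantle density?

3230 kg m⁻³

Airy balance: ρ_c h = (ρ_m − ρ_c) r → ρ_m = ρ_c (1 + h/r).
ρ_m = 2844 × (1 + 3.42 km/25.2 km) = 3230 kg m⁻³.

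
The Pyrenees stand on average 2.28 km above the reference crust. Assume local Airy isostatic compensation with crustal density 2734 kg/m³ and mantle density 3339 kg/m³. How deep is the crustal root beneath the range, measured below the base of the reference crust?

By Archimedes' principle applied to the lithosphere: the weight of the topography is balanced by the buoyancy of the root, ρ_c h = (ρ_m − ρ_c) r.
r = h · ρ_c / (ρ_m − ρ_c) = 2.28 km × 2734 / (3339 − 2734) = 10.3 km.

10.3 km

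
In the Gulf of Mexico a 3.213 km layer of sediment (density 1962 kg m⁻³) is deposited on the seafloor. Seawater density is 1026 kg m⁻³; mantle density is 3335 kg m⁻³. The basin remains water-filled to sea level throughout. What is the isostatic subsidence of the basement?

Submarine loading: the sediment displaces seawater, and the subsidence is in turn flooded, so s (ρ_m − ρ_w) = t (ρ_sed − ρ_w).
s = 3.213 km × (1962 − 1026) / (3335 − 1026) = 1.3 km.

1.3 km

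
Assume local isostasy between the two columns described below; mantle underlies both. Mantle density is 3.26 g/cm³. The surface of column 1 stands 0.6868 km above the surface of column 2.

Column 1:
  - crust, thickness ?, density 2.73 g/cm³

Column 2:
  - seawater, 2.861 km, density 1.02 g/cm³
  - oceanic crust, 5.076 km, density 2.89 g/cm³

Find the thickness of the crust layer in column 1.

19.9 km

Take the compensation level at the base of the deeper column (depth z_c below the surface of column 1) and equate Σ ρ_i t_i down to z_c; mantle fills any gap and the z_c terms cancel.
Column 1: x×2.73 + (z_c − 0 − x)×3.26
Column 2: 0.6868×0 + 2.861×1.02 + 5.076×2.89 + (z_c − 0.6868 − 7.937)×3.26
The z_c×3.26 term appears on both sides and cancels. Collect the known terms of each column as K = Σ(ρt)_known − 3.26 × (depth of known layers): K_1 = 0 − 3.26×0 = 0; K_2 = 17.58786 − 3.26×(0.6868 + 7.937) = −10.525728.
Balance: K_1 − x×(3.26 − 2.73) = K_2, so x = (K_1 − K_2)/(3.26 − 2.73) = 10.5257/0.53 = 19.9 km.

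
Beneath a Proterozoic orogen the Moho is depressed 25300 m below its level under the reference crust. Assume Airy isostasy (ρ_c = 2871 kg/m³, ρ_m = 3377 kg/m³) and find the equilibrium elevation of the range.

Balancing pressure at the compensation depth: ρ_c h = (ρ_m − ρ_c) r.
h = r (ρ_m − ρ_c) / ρ_c = 25300 m × (3377 − 2871) / 2871 = 4460 m.

4460 m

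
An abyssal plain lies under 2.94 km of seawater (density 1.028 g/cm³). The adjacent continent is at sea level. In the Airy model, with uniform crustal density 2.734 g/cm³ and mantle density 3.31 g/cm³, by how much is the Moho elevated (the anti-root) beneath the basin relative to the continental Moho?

In Airy isostatic equilibrium: replacing crust with seawater at the top is compensated by replacing crust with mantle at the base: d (ρ_c − ρ_w) = a (ρ_m − ρ_c).
a = d (ρ_c − ρ_w)/(ρ_m − ρ_c) = 2.94 km × 1.706/0.576 = 8.71 km.

8.71 km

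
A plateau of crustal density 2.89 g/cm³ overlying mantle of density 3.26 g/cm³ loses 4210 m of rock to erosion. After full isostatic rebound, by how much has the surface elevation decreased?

Rebound u = e ρ_c/ρ_m = 4210 m × 2.89/3.26 = 3732 m.
Net surface drop = e − u = 4210 m − 3732 m = e (ρ_m − ρ_c)/ρ_m = 478 m.

478 m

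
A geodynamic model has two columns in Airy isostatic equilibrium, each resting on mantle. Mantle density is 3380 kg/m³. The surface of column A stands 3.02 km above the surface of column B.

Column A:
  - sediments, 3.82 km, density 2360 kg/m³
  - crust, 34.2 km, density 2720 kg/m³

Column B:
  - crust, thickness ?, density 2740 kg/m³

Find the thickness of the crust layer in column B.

25.4 km

Take the compensation level at the base of the deeper column (depth z_c below the surface of column A) and equate Σ ρ_i t_i down to z_c; mantle fills any gap and the z_c terms cancel.
Column A: 3.82×2360 + 34.2×2720 + (z_c − 38.02)×3380
Column B: 3.02×0 + x×2740 + (z_c − 3.02 − 0 − x)×3380
The z_c×3380 term appears on both sides and cancels. Collect the known terms of each column as K = Σ(ρt)_known − 3380 × (depth of known layers): K_A = 102039.2 − 3380×38.02 = −26468.4; K_B = 0 − 3380×(3.02 + 0) = −10207.6.
Balance: K_A = K_B − x×(3380 − 2740), so x = (K_B − K_A)/(3380 − 2740) = 16260.8/640 = 25.4 km.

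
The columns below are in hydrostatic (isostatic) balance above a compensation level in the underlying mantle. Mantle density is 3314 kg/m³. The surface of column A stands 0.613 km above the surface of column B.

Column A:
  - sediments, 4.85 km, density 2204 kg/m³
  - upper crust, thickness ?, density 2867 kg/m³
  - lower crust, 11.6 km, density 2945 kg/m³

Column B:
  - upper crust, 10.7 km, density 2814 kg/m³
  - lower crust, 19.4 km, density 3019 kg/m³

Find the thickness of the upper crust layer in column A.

Take the compensation level at the base of the deeper column (depth z_c below the surface of column A) and equate Σ ρ_i t_i down to z_c; mantle fills any gap and the z_c terms cancel.
Column A: 4.85×2204 + x×2867 + 11.6×2945 + (z_c − 16.45 − x)×3314
Column B: 0.613×0 + 10.7×2814 + 19.4×3019 + (z_c − 0.613 − 30.1)×3314
The z_c×3314 term appears on both sides and cancels. Collect the known terms of each column as K = Σ(ρt)_known − 3314 × (depth of known layers): K_A = 44851.4 − 3314×16.45 = −9663.9; K_B = 88678.4 − 3314×(0.613 + 30.1) = −13104.482.
Balance: K_A − x×(3314 − 2867) = K_B, so x = (K_A − K_B)/(3314 − 2867) = 3440.58/447 = 7.7 km.

7.7 km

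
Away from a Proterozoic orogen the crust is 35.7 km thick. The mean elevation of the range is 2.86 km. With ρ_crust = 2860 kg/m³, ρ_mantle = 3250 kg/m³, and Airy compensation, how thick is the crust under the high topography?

59.5 km

Root depth r = h ρ_c / (ρ_m − ρ_c) = 2.86 km × 2860 / 390 = 20.97 km.
Total thickness = T + h + r = 35.7 km + 2.86 km + 20.97 km = 59.5 km.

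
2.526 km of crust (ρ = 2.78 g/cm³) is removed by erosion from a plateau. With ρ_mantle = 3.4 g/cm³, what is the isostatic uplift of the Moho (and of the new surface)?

2.07 km

Unloading: uplift u = e ρ_c/ρ_m = 2.526 km × 2.78/3.4 = 2.07 km.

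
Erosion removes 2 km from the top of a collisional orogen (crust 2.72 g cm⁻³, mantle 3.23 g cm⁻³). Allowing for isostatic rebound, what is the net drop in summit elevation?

0.316 km

Rebound u = e ρ_c/ρ_m = 2 km × 2.72/3.23 = 1.684 km.
Net surface drop = e − u = 2 km − 1.684 km = e (ρ_m − ρ_c)/ρ_m = 0.316 km.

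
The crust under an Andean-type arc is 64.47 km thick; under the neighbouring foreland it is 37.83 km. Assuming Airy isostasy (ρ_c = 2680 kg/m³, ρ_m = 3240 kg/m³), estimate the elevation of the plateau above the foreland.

Excess crust Δ = 64.47 km − 37.83 km = 26.64 km, split between elevation h and root r with h + r = Δ.
Airy balance ρ_c h = (ρ_m − ρ_c) r gives r = h ρ_c/(ρ_m − ρ_c), so h (1 + ρ_c/(ρ_m − ρ_c)) = Δ, i.e. h = Δ (ρ_m − ρ_c)/ρ_m.
h = 26.64 km × 560/3240 = 4.6 km.

4.6 km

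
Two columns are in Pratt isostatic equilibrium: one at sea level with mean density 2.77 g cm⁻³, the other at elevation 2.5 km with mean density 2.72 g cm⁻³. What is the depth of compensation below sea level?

ρ_ref D = ρ (D + h) → D (ρ_ref − ρ) = ρ h.
D = ρ h/(ρ_ref − ρ) = 2.72 × 2.5 km/(2.77 − 2.72) = 136 km.

136 km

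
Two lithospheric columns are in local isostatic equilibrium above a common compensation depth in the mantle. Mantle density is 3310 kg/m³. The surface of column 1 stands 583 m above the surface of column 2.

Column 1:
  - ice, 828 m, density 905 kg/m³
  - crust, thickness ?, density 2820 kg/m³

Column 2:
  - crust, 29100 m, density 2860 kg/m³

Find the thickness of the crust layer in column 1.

Take the compensation level at the base of the deeper column (depth z_c below the surface of column 1) and equate Σ ρ_i t_i down to z_c; mantle fills any gap and the z_c terms cancel.
Column 1: 828×905 + x×2820 + (z_c − 828 − x)×3310
Column 2: 583×0 + 29100×2860 + (z_c − 583 − 29100)×3310
The z_c×3310 term appears on both sides and cancels. Collect the known terms of each column as K = Σ(ρt)_known − 3310 × (depth of known layers): K_1 = 749340 − 3310×828 = −1991340; K_2 = 83226000 − 3310×(583 + 29100) = −15024730.
Balance: K_1 − x×(3310 − 2820) = K_2, so x = (K_1 − K_2)/(3310 − 2820) = 13033400/490 = 26600 m.

26600 m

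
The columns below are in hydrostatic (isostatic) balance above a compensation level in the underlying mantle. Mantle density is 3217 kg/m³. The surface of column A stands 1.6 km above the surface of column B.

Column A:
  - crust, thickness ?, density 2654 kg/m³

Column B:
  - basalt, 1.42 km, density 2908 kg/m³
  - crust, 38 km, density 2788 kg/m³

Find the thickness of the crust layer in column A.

Take the compensation level at the base of the deeper column (depth z_c below the surface of column A) and equate Σ ρ_i t_i down to z_c; mantle fills any gap and the z_c terms cancel.
Column A: x×2654 + (z_c − 0 − x)×3217
Column B: 1.6×0 + 1.42×2908 + 38×2788 + (z_c − 1.6 − 39.42)×3217
The z_c×3217 term appears on both sides and cancels. Collect the known terms of each column as K = Σ(ρt)_known − 3217 × (depth of known layers): K_A = 0 − 3217×0 = 0; K_B = 110073.36 − 3217×(1.6 + 39.42) = −21887.98.
Balance: K_A − x×(3217 − 2654) = K_B, so x = (K_A − K_B)/(3217 − 2654) = 21888/563 = 38.9 km.

38.9 km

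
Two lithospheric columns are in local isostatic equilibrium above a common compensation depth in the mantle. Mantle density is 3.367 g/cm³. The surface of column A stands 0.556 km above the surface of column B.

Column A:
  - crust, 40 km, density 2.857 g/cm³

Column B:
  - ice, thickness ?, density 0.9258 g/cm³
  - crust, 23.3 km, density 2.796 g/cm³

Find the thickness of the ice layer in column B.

2.14 km

Take the compensation level at the base of the deeper column (depth z_c below the surface of column A) and equate Σ ρ_i t_i down to z_c; mantle fills any gap and the z_c terms cancel.
Column A: 40×2.857 + (z_c − 40)×3.367
Column B: 0.556×0 + x×0.9258 + 23.3×2.796 + (z_c − 0.556 − 23.3 − x)×3.367
The z_c×3.367 term appears on both sides and cancels. Collect the known terms of each column as K = Σ(ρt)_known − 3.367 × (depth of known layers): K_A = 114.28 − 3.367×40 = −20.4; K_B = 65.1468 − 3.367×(0.556 + 23.3) = −15.176352.
Balance: K_A = K_B − x×(3.367 − 0.9258), so x = (K_B − K_A)/(3.367 − 0.9258) = 5.22365/2.4412 = 2.14 km.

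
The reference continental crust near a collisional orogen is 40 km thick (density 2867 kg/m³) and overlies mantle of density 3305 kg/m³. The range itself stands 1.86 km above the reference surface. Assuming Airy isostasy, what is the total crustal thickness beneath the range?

Root depth r = h ρ_c / (ρ_m − ρ_c) = 1.86 km × 2867 / 438 = 12.17 km.
Total thickness = T + h + r = 40 km + 1.86 km + 12.17 km = 54 km.

54 km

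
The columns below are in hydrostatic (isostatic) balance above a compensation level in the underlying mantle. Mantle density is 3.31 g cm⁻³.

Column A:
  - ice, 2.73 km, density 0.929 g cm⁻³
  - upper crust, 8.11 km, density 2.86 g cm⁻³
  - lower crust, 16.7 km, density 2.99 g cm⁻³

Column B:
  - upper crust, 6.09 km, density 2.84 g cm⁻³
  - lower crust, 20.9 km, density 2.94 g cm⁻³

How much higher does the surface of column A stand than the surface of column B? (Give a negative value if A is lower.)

For any compensation level in the mantle, the mantle terms cancel and isostasy reduces to e = (Σt_A − Σt_B) − (Σ(ρt)_A − Σ(ρt)_B) / ρ_m.
Σt_A = 27.54 km; Σt_B = 26.99 km; Σ(ρt)_A = 75.66377; Σ(ρt)_B = 78.7416 (in km·g cm⁻³).
e = (27.54 − 26.99) − (75.66377 − 78.7416) / 3.31 = 1.48 km.

1.48 km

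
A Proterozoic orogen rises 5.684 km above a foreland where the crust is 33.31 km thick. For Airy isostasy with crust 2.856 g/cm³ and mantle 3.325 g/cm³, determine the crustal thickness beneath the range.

Root depth r = h ρ_c / (ρ_m − ρ_c) = 5.684 km × 2.856 / 0.469 = 34.61 km.
Total thickness = T + h + r = 33.31 km + 5.684 km + 34.61 km = 73.6 km.

73.6 km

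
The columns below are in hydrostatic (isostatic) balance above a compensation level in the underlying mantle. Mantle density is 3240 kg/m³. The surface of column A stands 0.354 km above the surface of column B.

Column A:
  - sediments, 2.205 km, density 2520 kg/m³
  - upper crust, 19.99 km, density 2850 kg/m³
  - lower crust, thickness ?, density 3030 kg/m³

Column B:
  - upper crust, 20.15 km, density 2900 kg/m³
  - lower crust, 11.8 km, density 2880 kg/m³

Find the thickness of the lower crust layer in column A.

13.6 km

Take the compensation level at the base of the deeper column (depth z_c below the surface of column A) and equate Σ ρ_i t_i down to z_c; mantle fills any gap and the z_c terms cancel.
Column A: 2.205×2520 + 19.99×2850 + x×3030 + (z_c − 22.195 − x)×3240
Column B: 0.354×0 + 20.15×2900 + 11.8×2880 + (z_c − 0.354 − 31.95)×3240
The z_c×3240 term appears on both sides and cancels. Collect the known terms of each column as K = Σ(ρt)_known − 3240 × (depth of known layers): K_A = 62528.1 − 3240×22.195 = −9383.7; K_B = 92419 − 3240×(0.354 + 31.95) = −12245.96.
Balance: K_A − x×(3240 − 3030) = K_B, so x = (K_A − K_B)/(3240 − 3030) = 2862.26/210 = 13.6 km.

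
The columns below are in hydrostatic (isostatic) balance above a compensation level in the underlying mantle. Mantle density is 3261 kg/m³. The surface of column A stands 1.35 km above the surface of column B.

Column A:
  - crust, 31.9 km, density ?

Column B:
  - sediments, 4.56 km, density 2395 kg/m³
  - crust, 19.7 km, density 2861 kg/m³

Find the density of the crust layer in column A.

Take the compensation level at the base of the deeper column (depth z_c below the surface of column A) and equate Σ ρ_i t_i down to z_c; mantle fills any gap and the z_c terms cancel.
Column A: 31.9×ρ + (z_c − 31.9)×3261
Column B: 1.35×0 + 4.56×2395 + 19.7×2861 + (z_c − 1.35 − 24.26)×3261
The z_c×3261 term appears on both sides and cancels. Collect the known terms of each column as K = Σ(ρt)_known − 3261 × (depth of known layers): K_A = 0 − 3261×31.9 = −104025.9; K_B = 67282.9 − 3261×(1.35 + 24.26) = −16231.31.
Balance: K_A + 31.9×ρ = K_B, so ρ = (K_B − K_A)/31.9 = 87794.6/31.9 = 2750 kg/m³.

2750 kg/m³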